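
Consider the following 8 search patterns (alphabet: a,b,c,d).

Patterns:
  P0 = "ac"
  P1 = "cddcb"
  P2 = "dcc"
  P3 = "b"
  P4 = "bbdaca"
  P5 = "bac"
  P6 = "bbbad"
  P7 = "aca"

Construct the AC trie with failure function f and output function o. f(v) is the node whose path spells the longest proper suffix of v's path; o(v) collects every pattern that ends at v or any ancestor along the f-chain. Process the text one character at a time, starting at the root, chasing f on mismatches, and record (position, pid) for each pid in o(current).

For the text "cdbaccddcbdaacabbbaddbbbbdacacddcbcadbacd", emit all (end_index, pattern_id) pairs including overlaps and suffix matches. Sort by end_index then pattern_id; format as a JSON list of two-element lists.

Build automaton:
Trie nodes:
  n0 'ε': a→1 b→11 c→3 d→8
  n1 'a': c→2
  n2 'ac': a→22  ←P0
  n3 'c': d→4
  n4 'cd': d→5
  n5 'cdd': c→6
  n6 'cddc': b→7
  n7 'cddcb': ·  ←P1
  n8 'd': c→9
  n9 'dc': c→10
  n10 'dcc': ·  ←P2
  n11 'b': a→17 b→12  ←P3
  n12 'bb': b→19 d→13
  n13 'bbd': a→14
  n14 'bbda': c→15
  n15 'bbdac': a→16
  n16 'bbdaca': ·  ←P4
  n17 'ba': c→18
  n18 'bac': ·  ←P5
  n19 'bbb': a→20
  n20 'bbba': d→21
  n21 'bbbad': ·  ←P6
  n22 'aca': ·  ←P7

BFS fail/out derivation:
  n1('a'): parent n0 fail=0; on 'a' 0 → fail=0;  out ∅∪∅=∅
  n3('c'): parent n0 fail=0; on 'c' 0 → fail=0;  out ∅∪∅=∅
  n8('d'): parent n0 fail=0; on 'd' 0 → fail=0;  out ∅∪∅=∅
  n11('b'): parent n0 fail=0; on 'b' 0 → fail=0;  out {3}∪∅={3}
  n2('ac'): parent n1 fail=0; on 'c' 0 → fail=3;  out {0}∪∅={0}
  n4('cd'): parent n3 fail=0; on 'd' 0 → fail=8;  out ∅∪∅=∅
  n9('dc'): parent n8 fail=0; on 'c' 0 → fail=3;  out ∅∪∅=∅
  n12('bb'): parent n11 fail=0; on 'b' 0 → fail=11;  out ∅∪{3}={3}
  n17('ba'): parent n11 fail=0; on 'a' 0 → fail=1;  out ∅∪∅=∅
  n5('cdd'): parent n4 fail=8; on 'd' 8→0 → fail=8;  out ∅∪∅=∅
  n10('dcc'): parent n9 fail=3; on 'c' 3→0 → fail=3;  out {2}∪∅={2}
  n13('bbd'): parent n12 fail=11; on 'd' 11→0 → fail=8;  out ∅∪∅=∅
  n18('bac'): parent n17 fail=1; on 'c' 1 → fail=2;  out {5}∪{0}={0,5}
  n19('bbb'): parent n12 fail=11; on 'b' 11 → fail=12;  out ∅∪{3}={3}
  n22('aca'): parent n2 fail=3; on 'a' 3→0 → fail=1;  out {7}∪∅={7}
  n6('cddc'): parent n5 fail=8; on 'c' 8 → fail=9;  out ∅∪∅=∅
  n14('bbda'): parent n13 fail=8; on 'a' 8→0 → fail=1;  out ∅∪∅=∅
  n20('bbba'): parent n19 fail=12; on 'a' 12→11 → fail=17;  out ∅∪∅=∅
  n7('cddcb'): parent n6 fail=9; on 'b' 9→3→0 → fail=11;  out {1}∪{3}={1,3}
  n15('bbdac'): parent n14 fail=1; on 'c' 1 → fail=2;  out ∅∪{0}={0}
  n21('bbbad'): parent n20 fail=17; on 'd' 17→1→0 → fail=8;  out {6}∪∅={6}
  n16('bbdaca'): parent n15 fail=2; on 'a' 2 → fail=22;  out {4}∪{7}={4,7}

Run:
pos 0 'c': at 3
pos 1 'd': at 4
pos 2 'b': at 11 (fail-walked)  → match P3@[2:2]
pos 3 'a': at 17
pos 4 'c': at 18  → match P0@[3:4],P5@[2:4]
pos 5 'c': at 3 (fail-walked)
pos 6 'd': at 4
pos 7 'd': at 5
pos 8 'c': at 6
pos 9 'b': at 7  → match P1@[5:9],P3@[9:9]
pos 10 'd': at 8 (fail-walked)
pos 11 'a': at 1 (fail-walked)
pos 12 'a': at 1 (fail-walked)
pos 13 'c': at 2  → match P0@[12:13]
pos 14 'a': at 22  → match P7@[12:14]
pos 15 'b': at 11 (fail-walked)  → match P3@[15:15]
pos 16 'b': at 12  → match P3@[16:16]
pos 17 'b': at 19  → match P3@[17:17]
pos 18 'a': at 20
pos 19 'd': at 21  → match P6@[15:19]
pos 20 'd': at 8 (fail-walked)
pos 21 'b': at 11 (fail-walked)  → match P3@[21:21]
pos 22 'b': at 12  → match P3@[22:22]
pos 23 'b': at 19  → match P3@[23:23]
pos 24 'b': at 19 (fail-walked)  → match P3@[24:24]
pos 25 'd': at 13 (fail-walked)
pos 26 'a': at 14
pos 27 'c': at 15  → match P0@[26:27]
pos 28 'a': at 16  → match P4@[23:28],P7@[26:28]
pos 29 'c': at 2 (fail-walked)  → match P0@[28:29]
pos 30 'd': at 4 (fail-walked)
pos 31 'd': at 5
pos 32 'c': at 6
pos 33 'b': at 7  → match P1@[29:33],P3@[33:33]
pos 34 'c': at 3 (fail-walked)
pos 35 'a': at 1 (fail-walked)
pos 36 'd': at 8 (fail-walked)
pos 37 'b': at 11 (fail-walked)  → match P3@[37:37]
pos 38 'a': at 17
pos 39 'c': at 18  → match P0@[38:39],P5@[37:39]
pos 40 'd': at 4 (fail-walked)

Result: [[2,3],[4,0],[4,5],[9,1],[9,3],[13,0],[14,7],[15,3],[16,3],[17,3],[19,6],[21,3],[22,3],[23,3],[24,3],[27,0],[28,4],[28,7],[29,0],[33,1],[33,3],[37,3],[39,0],[39,5]]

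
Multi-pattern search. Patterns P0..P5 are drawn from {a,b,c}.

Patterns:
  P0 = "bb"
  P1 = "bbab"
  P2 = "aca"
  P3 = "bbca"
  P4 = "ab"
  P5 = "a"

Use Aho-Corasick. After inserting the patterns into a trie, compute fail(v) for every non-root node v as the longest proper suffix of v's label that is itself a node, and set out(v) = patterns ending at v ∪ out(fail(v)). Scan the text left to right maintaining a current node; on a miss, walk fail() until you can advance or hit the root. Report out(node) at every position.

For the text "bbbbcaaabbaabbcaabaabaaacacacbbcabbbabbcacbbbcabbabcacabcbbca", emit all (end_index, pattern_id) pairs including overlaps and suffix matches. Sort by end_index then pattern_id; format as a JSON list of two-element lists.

Construct AC machine:
Trie nodes:
  0='ε' goto a→5 b→1
  1='b' goto b→2
  2='bb' goto a→3 c→8  [P0 ends]
  3='bba' goto b→4
  4='bbab' goto ·  [P1 ends]
  5='a' goto b→10 c→6  [P5 ends]
  6='ac' goto a→7
  7='aca' goto ·  [P2 ends]
  8='bbc' goto a→9
  9='bbca' goto ·  [P3 ends]
  10='ab' goto ·  [P4 ends]

BFS fail/out derivation:
  n1('b'): parent n0 fail=0; on 'b' 0 → fail=0;  out ∅∪∅=∅
  n5('a'): parent n0 fail=0; on 'a' 0 → fail=0;  out {5}∪∅={5}
  n2('bb'): parent n1 fail=0; on 'b' 0 → fail=1;  out {0}∪∅={0}
  n6('ac'): parent n5 fail=0; on 'c' 0 → fail=0;  out ∅∪∅=∅
  n10('ab'): parent n5 fail=0; on 'b' 0 → fail=1;  out {4}∪∅={4}
  n3('bba'): parent n2 fail=1; on 'a' 1→0 → fail=5;  out ∅∪{5}={5}
  n7('aca'): parent n6 fail=0; on 'a' 0 → fail=5;  out {2}∪{5}={2,5}
  n8('bbc'): parent n2 fail=1; on 'c' 1→0 → fail=0;  out ∅∪∅=∅
  n4('bbab'): parent n3 fail=5; on 'b' 5 → fail=10;  out {1}∪{4}={1,4}
  n9('bbca'): parent n8 fail=0; on 'a' 0 → fail=5;  out {3}∪{5}={3,5}

Text stream:
i=0 'b': node 0→1
i=1 'b': node 1→2  → match P0@[0:1]
i=2 'b': node 2→2 (via fail)  → match P0@[1:2]
i=3 'b': node 2→2 (via fail)  → match P0@[2:3]
i=4 'c': node 2→8
i=5 'a': node 8→9  → match P3@[2:5],P5@[5:5]
i=6 'a': node 9→5 (via fail)  → match P5@[6:6]
i=7 'a': node 5→5 (via fail)  → match P5@[7:7]
i=8 'b': node 5→10  → match P4@[7:8]
i=9 'b': node 10→2 (via fail)  → match P0@[8:9]
i=10 'a': node 2→3  → match P5@[10:10]
i=11 'a': node 3→5 (via fail)  → match P5@[11:11]
i=12 'b': node 5→10  → match P4@[11:12]
i=13 'b': node 10→2 (via fail)  → match P0@[12:13]
i=14 'c': node 2→8
i=15 'a': node 8→9  → match P3@[12:15],P5@[15:15]
i=16 'a': node 9→5 (via fail)  → match P5@[16:16]
i=17 'b': node 5→10  → match P4@[16:17]
i=18 'a': node 10→5 (via fail)  → match P5@[18:18]
i=19 'a': node 5→5 (via fail)  → match P5@[19:19]
i=20 'b': node 5→10  → match P4@[19:20]
i=21 'a': node 10→5 (via fail)  → match P5@[21:21]
i=22 'a': node 5→5 (via fail)  → match P5@[22:22]
i=23 'a': node 5→5 (via fail)  → match P5@[23:23]
i=24 'c': node 5→6
i=25 'a': node 6→7  → match P2@[23:25],P5@[25:25]
i=26 'c': node 7→6 (via fail)
i=27 'a': node 6→7  → match P2@[25:27],P5@[27:27]
i=28 'c': node 7→6 (via fail)
i=29 'b': node 6→1 (via fail)
i=30 'b': node 1→2  → match P0@[29:30]
i=31 'c': node 2→8
i=32 'a': node 8→9  → match P3@[29:32],P5@[32:32]
i=33 'b': node 9→10 (via fail)  → match P4@[32:33]
i=34 'b': node 10→2 (via fail)  → match P0@[33:34]
i=35 'b': node 2→2 (via fail)  → match P0@[34:35]
i=36 'a': node 2→3  → match P5@[36:36]
i=37 'b': node 3→4  → match P1@[34:37],P4@[36:37]
i=38 'b': node 4→2 (via fail)  → match P0@[37:38]
i=39 'c': node 2→8
i=40 'a': node 8→9  → match P3@[37:40],P5@[40:40]
i=41 'c': node 9→6 (via fail)
i=42 'b': node 6→1 (via fail)
i=43 'b': node 1→2  → match P0@[42:43]
i=44 'b': node 2→2 (via fail)  → match P0@[43:44]
i=45 'c': node 2→8
i=46 'a': node 8→9  → match P3@[43:46],P5@[46:46]
i=47 'b': node 9→10 (via fail)  → match P4@[46:47]
i=48 'b': node 10→2 (via fail)  → match P0@[47:48]
i=49 'a': node 2→3  → match P5@[49:49]
i=50 'b': node 3→4  → match P1@[47:50],P4@[49:50]
i=51 'c': node 4→0 (via fail)
i=52 'a': node 0→5  → match P5@[52:52]
i=53 'c': node 5→6
i=54 'a': node 6→7  → match P2@[52:54],P5@[54:54]
i=55 'b': node 7→10 (via fail)  → match P4@[54:55]
i=56 'c': node 10→0 (via fail)
i=57 'b': node 0→1
i=58 'b': node 1→2  → match P0@[57:58]
i=59 'c': node 2→8
i=60 'a': node 8→9  → match P3@[57:60],P5@[60:60]

All matches (sorted): [[1,0],[2,0],[3,0],[5,3],[5,5],[6,5],[7,5],[8,4],[9,0],[10,5],[11,5],[12,4],[13,0],[15,3],[15,5],[16,5],[17,4],[18,5],[19,5],[20,4],[21,5],[22,5],[23,5],[25,2],[25,5],[27,2],[27,5],[30,0],[32,3],[32,5],[33,4],[34,0],[35,0],[36,5],[37,1],[37,4],[38,0],[40,3],[40,5],[43,0],[44,0],[46,3],[46,5],[47,4],[48,0],[49,5],[50,1],[50,4],[52,5],[54,2],[54,5],[55,4],[58,0],[60,3],[60,5]]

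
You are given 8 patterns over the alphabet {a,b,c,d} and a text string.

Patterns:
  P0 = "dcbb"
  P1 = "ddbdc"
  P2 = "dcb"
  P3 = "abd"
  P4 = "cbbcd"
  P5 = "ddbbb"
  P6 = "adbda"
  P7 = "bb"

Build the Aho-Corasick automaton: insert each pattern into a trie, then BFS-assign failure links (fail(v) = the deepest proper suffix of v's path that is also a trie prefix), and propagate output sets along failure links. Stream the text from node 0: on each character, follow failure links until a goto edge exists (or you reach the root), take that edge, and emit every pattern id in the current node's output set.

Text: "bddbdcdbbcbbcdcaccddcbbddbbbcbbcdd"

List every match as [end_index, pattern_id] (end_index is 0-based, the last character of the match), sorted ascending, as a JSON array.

Build automaton:
Trie (insert patterns):
  n0 'ε': a→9 b→23 c→12 d→1
  n1 'd': c→2 d→5
  n2 'dc': b→3
  n3 'dcb': b→4  ←P2
  n4 'dcbb': ·  ←P0
  n5 'dd': b→6
  n6 'ddb': b→17 d→7
  n7 'ddbd': c→8
  n8 'ddbdc': ·  ←P1
  n9 'a': b→10 d→19
  n10 'ab': d→11
  n11 'abd': ·  ←P3
  n12 'c': b→13
  n13 'cb': b→14
  n14 'cbb': c→15
  n15 'cbbc': d→16
  n16 'cbbcd': ·  ←P4
  n17 'ddbb': b→18
  n18 'ddbbb': ·  ←P5
  n19 'ad': b→20
  n20 'adb': d→21
  n21 'adbd': a→22
  n22 'adbda': ·  ←P6
  n23 'b': b→24
  n24 'bb': ·  ←P7

BFS fail/out derivation:
  n1('d'): parent n0 fail=0; on 'd' 0 → fail=0;  out ∅∪∅=∅
  n9('a'): parent n0 fail=0; on 'a' 0 → fail=0;  out ∅∪∅=∅
  n12('c'): parent n0 fail=0; on 'c' 0 → fail=0;  out ∅∪∅=∅
  n23('b'): parent n0 fail=0; on 'b' 0 → fail=0;  out ∅∪∅=∅
  n2('dc'): parent n1 fail=0; on 'c' 0 → fail=12;  out ∅∪∅=∅
  n5('dd'): parent n1 fail=0; on 'd' 0 → fail=1;  out ∅∪∅=∅
  n10('ab'): parent n9 fail=0; on 'b' 0 → fail=23;  out ∅∪∅=∅
  n13('cb'): parent n12 fail=0; on 'b' 0 → fail=23;  out ∅∪∅=∅
  n19('ad'): parent n9 fail=0; on 'd' 0 → fail=1;  out ∅∪∅=∅
  n24('bb'): parent n23 fail=0; on 'b' 0 → fail=23;  out {7}∪∅={7}
  n3('dcb'): parent n2 fail=12; on 'b' 12 → fail=13;  out {2}∪∅={2}
  n6('ddb'): parent n5 fail=1; on 'b' 1→0 → fail=23;  out ∅∪∅=∅
  n11('abd'): parent n10 fail=23; on 'd' 23→0 → fail=1;  out {3}∪∅={3}
  n14('cbb'): parent n13 fail=23; on 'b' 23 → fail=24;  out ∅∪{7}={7}
  n20('adb'): parent n19 fail=1; on 'b' 1→0 → fail=23;  out ∅∪∅=∅
  n4('dcbb'): parent n3 fail=13; on 'b' 13 → fail=14;  out {0}∪{7}={0,7}
  n7('ddbd'): parent n6 fail=23; on 'd' 23→0 → fail=1;  out ∅∪∅=∅
  n15('cbbc'): parent n14 fail=24; on 'c' 24→23→0 → fail=12;  out ∅∪∅=∅
  n17('ddbb'): parent n6 fail=23; on 'b' 23 → fail=24;  out ∅∪{7}={7}
  n21('adbd'): parent n20 fail=23; on 'd' 23→0 → fail=1;  out ∅∪∅=∅
  n8('ddbdc'): parent n7 fail=1; on 'c' 1 → fail=2;  out {1}∪∅={1}
  n16('cbbcd'): parent n15 fail=12; on 'd' 12→0 → fail=1;  out {4}∪∅={4}
  n18('ddbbb'): parent n17 fail=24; on 'b' 24→23 → fail=24;  out {5}∪{7}={5,7}
  n22('adbda'): parent n21 fail=1; on 'a' 1→0 → fail=9;  out {6}∪∅={6}

Run:
i=0 'b': node 0→23
i=1 'd': node 23→1 (fail-walked)
i=2 'd': node 1→5
i=3 'b': node 5→6
i=4 'd': node 6→7
i=5 'c': node 7→8  → match P1@[1:5]
i=6 'd': node 8→1 (fail-walked)
i=7 'b': node 1→23 (fail-walked)
i=8 'b': node 23→24  → match P7@[7:8]
i=9 'c': node 24→12 (fail-walked)
i=10 'b': node 12→13
i=11 'b': node 13→14  → match P7@[10:11]
i=12 'c': node 14→15
i=13 'd': node 15→16  → match P4@[9:13]
i=14 'c': node 16→2 (fail-walked)
i=15 'a': node 2→9 (fail-walked)
i=16 'c': node 9→12 (fail-walked)
i=17 'c': node 12→12 (fail-walked)
i=18 'd': node 12→1 (fail-walked)
i=19 'd': node 1→5
i=20 'c': node 5→2 (fail-walked)
i=21 'b': node 2→3  → match P2@[19:21]
i=22 'b': node 3→4  → match P0@[19:22],P7@[21:22]
i=23 'd': node 4→1 (fail-walked)
i=24 'd': node 1→5
i=25 'b': node 5→6
i=26 'b': node 6→17  → match P7@[25:26]
i=27 'b': node 17→18  → match P5@[23:27],P7@[26:27]
i=28 'c': node 18→12 (fail-walked)
i=29 'b': node 12→13
i=30 'b': node 13→14  → match P7@[29:30]
i=31 'c': node 14→15
i=32 'd': node 15→16  → match P4@[28:32]
i=33 'd': node 16→5 (fail-walked)

Result: [[5,1],[8,7],[11,7],[13,4],[21,2],[22,0],[22,7],[26,7],[27,5],[27,7],[30,7],[32,4]]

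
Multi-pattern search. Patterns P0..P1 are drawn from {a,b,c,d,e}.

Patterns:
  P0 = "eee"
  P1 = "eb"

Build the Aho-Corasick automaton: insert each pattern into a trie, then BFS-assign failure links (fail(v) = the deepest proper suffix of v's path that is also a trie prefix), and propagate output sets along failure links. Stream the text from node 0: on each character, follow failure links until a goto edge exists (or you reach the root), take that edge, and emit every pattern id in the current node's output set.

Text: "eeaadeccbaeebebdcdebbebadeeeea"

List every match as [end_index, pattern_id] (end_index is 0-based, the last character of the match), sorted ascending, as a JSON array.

Build:
Trie nodes:
  0='ε' goto e→1
  1='e' goto b→4 e→2
  2='ee' goto e→3
  3='eee' goto ·  ←P0
  4='eb' goto ·  ←P1

BFS fail/out derivation:
  n1('e'): parent n0 fail=0; on 'e' 0 → fail=0;  out ∅∪∅=∅
  n2('ee'): parent n1 fail=0; on 'e' 0 → fail=1;  out ∅∪∅=∅
  n4('eb'): parent n1 fail=0; on 'b' 0 → fail=0;  out {1}∪∅={1}
  n3('eee'): parent n2 fail=1; on 'e' 1 → fail=2;  out {0}∪∅={0}

Text stream:
[0] read 'e'  n0⇒n1
[1] read 'e'  n1⇒n2
[2] read 'a'  n2⇒n0 (fail-walked)
[3] read 'a'  n0⇒n0
[4] read 'd'  n0⇒n0
[5] read 'e'  n0⇒n1
[6] read 'c'  n1⇒n0 (fail-walked)
[7] read 'c'  n0⇒n0
[8] read 'b'  n0⇒n0
[9] read 'a'  n0⇒n0
[10] read 'e'  n0⇒n1
[11] read 'e'  n1⇒n2
[12] read 'b'  n2⇒n4 (fail-walked)  → match P1@[11:12]
[13] read 'e'  n4⇒n1 (fail-walked)
[14] read 'b'  n1⇒n4  → match P1@[13:14]
[15] read 'd'  n4⇒n0 (fail-walked)
[16] read 'c'  n0⇒n0
[17] read 'd'  n0⇒n0
[18] read 'e'  n0⇒n1
[19] read 'b'  n1⇒n4  → match P1@[18:19]
[20] read 'b'  n4⇒n0 (fail-walked)
[21] read 'e'  n0⇒n1
[22] read 'b'  n1⇒n4  → match P1@[21:22]
[23] read 'a'  n4⇒n0 (fail-walked)
[24] read 'd'  n0⇒n0
[25] read 'e'  n0⇒n1
[26] read 'e'  n1⇒n2
[27] read 'e'  n2⇒n3  → match P0@[25:27]
[28] read 'e'  n3⇒n3 (fail-walked)  → match P0@[26:28]
[29] read 'a'  n3⇒n0 (fail-walked)

Matches: [[12,1],[14,1],[19,1],[22,1],[27,0],[28,0]]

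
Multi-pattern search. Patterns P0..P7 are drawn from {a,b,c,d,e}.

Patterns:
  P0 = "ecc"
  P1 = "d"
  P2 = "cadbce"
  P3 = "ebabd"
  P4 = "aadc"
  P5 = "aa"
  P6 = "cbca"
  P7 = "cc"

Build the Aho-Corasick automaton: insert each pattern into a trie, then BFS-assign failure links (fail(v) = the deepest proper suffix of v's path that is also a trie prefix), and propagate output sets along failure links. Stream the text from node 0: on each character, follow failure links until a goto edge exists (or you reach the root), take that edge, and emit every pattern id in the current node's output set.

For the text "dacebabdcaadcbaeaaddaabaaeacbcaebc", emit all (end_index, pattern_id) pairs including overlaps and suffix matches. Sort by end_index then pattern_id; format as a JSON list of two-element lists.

Construct AC machine:
Trie nodes:
  n0 'ε': a→15 c→5 d→4 e→1
  n1 'e': b→11 c→2
  n2 'ec': c→3
  n3 'ecc': ·  [P0 ends]
  n4 'd': ·  [P1 ends]
  n5 'c': a→6 b→19 c→22
  n6 'ca': d→7
  n7 'cad': b→8
  n8 'cadb': c→9
  n9 'cadbc': e→10
  n10 'cadbce': ·  [P2 ends]
  n11 'eb': a→12
  n12 'eba': b→13
  n13 'ebab': d→14
  n14 'ebabd': ·  [P3 ends]
  n15 'a': a→16
  n16 'aa': d→17  [P5 ends]
  n17 'aad': c→18
  n18 'aadc': ·  [P4 ends]
  n19 'cb': c→20
  n20 'cbc': a→21
  n21 'cbca': ·  [P6 ends]
  n22 'cc': ·  [P7 ends]

Failure links (BFS by depth):
  fail(1) 'e': from fail(0)=0 chase 'e': 0 ⇒ 0;  out=∅∪out(0)=∅
  fail(4) 'd': from fail(0)=0 chase 'd': 0 ⇒ 0;  out={1}∪out(0)={1}
  fail(5) 'c': from fail(0)=0 chase 'c': 0 ⇒ 0;  out=∅∪out(0)=∅
  fail(15) 'a': from fail(0)=0 chase 'a': 0 ⇒ 0;  out=∅∪out(0)=∅
  fail(2) 'ec': from fail(1)=0 chase 'c': 0 ⇒ 5;  out=∅∪out(5)=∅
  fail(6) 'ca': from fail(5)=0 chase 'a': 0 ⇒ 15;  out=∅∪out(15)=∅
  fail(11) 'eb': from fail(1)=0 chase 'b': 0 ⇒ 0;  out=∅∪out(0)=∅
  fail(16) 'aa': from fail(15)=0 chase 'a': 0 ⇒ 15;  out={5}∪out(15)={5}
  fail(19) 'cb': from fail(5)=0 chase 'b': 0 ⇒ 0;  out=∅∪out(0)=∅
  fail(22) 'cc': from fail(5)=0 chase 'c': 0 ⇒ 5;  out={7}∪out(5)={7}
  fail(3) 'ecc': from fail(2)=5 chase 'c': 5 ⇒ 22;  out={0}∪out(22)={0,7}
  fail(7) 'cad': from fail(6)=15 chase 'd': 15→0 ⇒ 4;  out=∅∪out(4)={1}
  fail(12) 'eba': from fail(11)=0 chase 'a': 0 ⇒ 15;  out=∅∪out(15)=∅
  fail(17) 'aad': from fail(16)=15 chase 'd': 15→0 ⇒ 4;  out=∅∪out(4)={1}
  fail(20) 'cbc': from fail(19)=0 chase 'c': 0 ⇒ 5;  out=∅∪out(5)=∅
  fail(8) 'cadb': from fail(7)=4 chase 'b': 4→0 ⇒ 0;  out=∅∪out(0)=∅
  fail(13) 'ebab': from fail(12)=15 chase 'b': 15→0 ⇒ 0;  out=∅∪out(0)=∅
  fail(18) 'aadc': from fail(17)=4 chase 'c': 4→0 ⇒ 5;  out={4}∪out(5)={4}
  fail(21) 'cbca': from fail(20)=5 chase 'a': 5 ⇒ 6;  out={6}∪out(6)={6}
  fail(9) 'cadbc': from fail(8)=0 chase 'c': 0 ⇒ 5;  out=∅∪out(5)=∅
  fail(14) 'ebabd': from fail(13)=0 chase 'd': 0 ⇒ 4;  out={3}∪out(4)={1,3}
  fail(10) 'cadbce': from fail(9)=5 chase 'e': 5→0 ⇒ 1;  out={2}∪out(1)={2}

Text stream:
i=0 'd': node 0→4  → match P1@[0:0]
i=1 'a': node 4→15 (fail-walked)
i=2 'c': node 15→5 (fail-walked)
i=3 'e': node 5→1 (fail-walked)
i=4 'b': node 1→11
i=5 'a': node 11→12
i=6 'b': node 12→13
i=7 'd': node 13→14  → match P1@[7:7],P3@[3:7]
i=8 'c': node 14→5 (fail-walked)
i=9 'a': node 5→6
i=10 'a': node 6→16 (fail-walked)  → match P5@[9:10]
i=11 'd': node 16→17  → match P1@[11:11]
i=12 'c': node 17→18  → match P4@[9:12]
i=13 'b': node 18→19 (fail-walked)
i=14 'a': node 19→15 (fail-walked)
i=15 'e': node 15→1 (fail-walked)
i=16 'a': node 1→15 (fail-walked)
i=17 'a': node 15→16  → match P5@[16:17]
i=18 'd': node 16→17  → match P1@[18:18]
i=19 'd': node 17→4 (fail-walked)  → match P1@[19:19]
i=20 'a': node 4→15 (fail-walked)
i=21 'a': node 15→16  → match P5@[20:21]
i=22 'b': node 16→0 (fail-walked)
i=23 'a': node 0→15
i=24 'a': node 15→16  → match P5@[23:24]
i=25 'e': node 16→1 (fail-walked)
i=26 'a': node 1→15 (fail-walked)
i=27 'c': node 15→5 (fail-walked)
i=28 'b': node 5→19
i=29 'c': node 19→20
i=30 'a': node 20→21  → match P6@[27:30]
i=31 'e': node 21→1 (fail-walked)
i=32 'b': node 1→11
i=33 'c': node 11→5 (fail-walked)

Result: [[0,1],[7,1],[7,3],[10,5],[11,1],[12,4],[17,5],[18,1],[19,1],[21,5],[24,5],[30,6]]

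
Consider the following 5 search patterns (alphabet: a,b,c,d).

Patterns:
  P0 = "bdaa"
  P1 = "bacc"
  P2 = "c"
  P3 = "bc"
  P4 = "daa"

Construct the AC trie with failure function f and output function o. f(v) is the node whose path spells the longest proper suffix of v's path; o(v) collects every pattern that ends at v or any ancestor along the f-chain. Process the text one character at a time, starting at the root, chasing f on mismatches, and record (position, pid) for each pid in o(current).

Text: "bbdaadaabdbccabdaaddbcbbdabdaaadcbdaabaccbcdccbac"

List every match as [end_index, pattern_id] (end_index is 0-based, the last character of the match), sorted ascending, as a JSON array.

Construct AC machine:
Trie (insert patterns):
  n0 'ε': b→1 c→8 d→10
  n1 'b': a→5 c→9 d→2
  n2 'bd': a→3
  n3 'bda': a→4
  n4 'bdaa': ·  ←P0
  n5 'ba': c→6
  n6 'bac': c→7
  n7 'bacc': ·  ←P1
  n8 'c': ·  ←P2
  n9 'bc': ·  ←P3
  n10 'd': a→11
  n11 'da': a→12
  n12 'daa': ·  ←P4

BFS fail/out derivation:
  fail(1) 'b': from fail(0)=0 chase 'b': 0 ⇒ 0;  out=∅∪out(0)=∅
  fail(8) 'c': from fail(0)=0 chase 'c': 0 ⇒ 0;  out={2}∪out(0)={2}
  fail(10) 'd': from fail(0)=0 chase 'd': 0 ⇒ 0;  out=∅∪out(0)=∅
  fail(2) 'bd': from fail(1)=0 chase 'd': 0 ⇒ 10;  out=∅∪out(10)=∅
  fail(5) 'ba': from fail(1)=0 chase 'a': 0 ⇒ 0;  out=∅∪out(0)=∅
  fail(9) 'bc': from fail(1)=0 chase 'c': 0 ⇒ 8;  out={3}∪out(8)={2,3}
  fail(11) 'da': from fail(10)=0 chase 'a': 0 ⇒ 0;  out=∅∪out(0)=∅
  fail(3) 'bda': from fail(2)=10 chase 'a': 10 ⇒ 11;  out=∅∪out(11)=∅
  fail(6) 'bac': from fail(5)=0 chase 'c': 0 ⇒ 8;  out=∅∪out(8)={2}
  fail(12) 'daa': from fail(11)=0 chase 'a': 0 ⇒ 0;  out={4}∪out(0)={4}
  fail(4) 'bdaa': from fail(3)=11 chase 'a': 11 ⇒ 12;  out={0}∪out(12)={0,4}
  fail(7) 'bacc': from fail(6)=8 chase 'c': 8→0 ⇒ 8;  out={1}∪out(8)={1,2}

Run:
pos 0 'b': at 1
pos 1 'b': at 1 (via fail)
pos 2 'd': at 2
pos 3 'a': at 3
pos 4 'a': at 4  emit P0@[1:4],P4@[2:4]
pos 5 'd': at 10 (via fail)
pos 6 'a': at 11
pos 7 'a': at 12  emit P4@[5:7]
pos 8 'b': at 1 (via fail)
pos 9 'd': at 2
pos 10 'b': at 1 (via fail)
pos 11 'c': at 9  emit P2@[11:11],P3@[10:11]
pos 12 'c': at 8 (via fail)  emit P2@[12:12]
pos 13 'a': at 0 (via fail)
pos 14 'b': at 1
pos 15 'd': at 2
pos 16 'a': at 3
pos 17 'a': at 4  emit P0@[14:17],P4@[15:17]
pos 18 'd': at 10 (via fail)
pos 19 'd': at 10 (via fail)
pos 20 'b': at 1 (via fail)
pos 21 'c': at 9  emit P2@[21:21],P3@[20:21]
pos 22 'b': at 1 (via fail)
pos 23 'b': at 1 (via fail)
pos 24 'd': at 2
pos 25 'a': at 3
pos 26 'b': at 1 (via fail)
pos 27 'd': at 2
pos 28 'a': at 3
pos 29 'a': at 4  emit P0@[26:29],P4@[27:29]
pos 30 'a': at 0 (via fail)
pos 31 'd': at 10
pos 32 'c': at 8 (via fail)  emit P2@[32:32]
pos 33 'b': at 1 (via fail)
pos 34 'd': at 2
pos 35 'a': at 3
pos 36 'a': at 4  emit P0@[33:36],P4@[34:36]
pos 37 'b': at 1 (via fail)
pos 38 'a': at 5
pos 39 'c': at 6  emit P2@[39:39]
pos 40 'c': at 7  emit P1@[37:40],P2@[40:40]
pos 41 'b': at 1 (via fail)
pos 42 'c': at 9  emit P2@[42:42],P3@[41:42]
pos 43 'd': at 10 (via fail)
pos 44 'c': at 8 (via fail)  emit P2@[44:44]
pos 45 'c': at 8 (via fail)  emit P2@[45:45]
pos 46 'b': at 1 (via fail)
pos 47 'a': at 5
pos 48 'c': at 6  emit P2@[48:48]

Result: [[4,0],[4,4],[7,4],[11,2],[11,3],[12,2],[17,0],[17,4],[21,2],[21,3],[29,0],[29,4],[32,2],[36,0],[36,4],[39,2],[40,1],[40,2],[42,2],[42,3],[44,2],[45,2],[48,2]]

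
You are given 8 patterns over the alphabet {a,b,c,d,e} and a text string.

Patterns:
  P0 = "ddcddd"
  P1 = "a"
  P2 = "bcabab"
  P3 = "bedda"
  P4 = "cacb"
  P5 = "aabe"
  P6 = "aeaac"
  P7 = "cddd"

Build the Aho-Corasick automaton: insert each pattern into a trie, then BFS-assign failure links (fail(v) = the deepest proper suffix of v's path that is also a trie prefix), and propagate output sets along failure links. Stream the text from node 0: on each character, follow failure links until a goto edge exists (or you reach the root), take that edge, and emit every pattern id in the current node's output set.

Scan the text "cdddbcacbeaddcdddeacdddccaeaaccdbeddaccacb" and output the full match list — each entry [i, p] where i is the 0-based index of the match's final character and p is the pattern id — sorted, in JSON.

Build automaton:
Trie nodes:
  n0 'ε': a→7 b→8 c→18 d→1
  n1 'd': d→2
  n2 'dd': c→3
  n3 'ddc': d→4
  n4 'ddcd': d→5
  n5 'ddcdd': d→6
  n6 'ddcddd': ·  ←P0
  n7 'a': a→22 e→25  ←P1
  n8 'b': c→9 e→14
  n9 'bc': a→10
  n10 'bca': b→11
  n11 'bcab': a→12
  n12 'bcaba': b→13
  n13 'bcabab': ·  ←P2
  n14 'be': d→15
  n15 'bed': d→16
  n16 'bedd': a→17
  n17 'bedda': ·  ←P3
  n18 'c': a→19 d→29
  n19 'ca': c→20
  n20 'cac': b→21
  n21 'cacb': ·  ←P4
  n22 'aa': b→23
  n23 'aab': e→24
  n24 'aabe': ·  ←P5
  n25 'ae': a→26
  n26 'aea': a→27
  n27 'aeaa': c→28
  n28 'aeaac': ·  ←P6
  n29 'cd': d→30
  n30 'cdd': d→31
  n31 'cddd': ·  ←P7

BFS fail/out derivation:
  fail(1) 'd': from fail(0)=0 chase 'd': 0 ⇒ 0;  out=∅∪out(0)=∅
  fail(7) 'a': from fail(0)=0 chase 'a': 0 ⇒ 0;  out={1}∪out(0)={1}
  fail(8) 'b': from fail(0)=0 chase 'b': 0 ⇒ 0;  out=∅∪out(0)=∅
  fail(18) 'c': from fail(0)=0 chase 'c': 0 ⇒ 0;  out=∅∪out(0)=∅
  fail(2) 'dd': from fail(1)=0 chase 'd': 0 ⇒ 1;  out=∅∪out(1)=∅
  fail(9) 'bc': from fail(8)=0 chase 'c': 0 ⇒ 18;  out=∅∪out(18)=∅
  fail(14) 'be': from fail(8)=0 chase 'e': 0 ⇒ 0;  out=∅∪out(0)=∅
  fail(19) 'ca': from fail(18)=0 chase 'a': 0 ⇒ 7;  out=∅∪out(7)={1}
  fail(22) 'aa': from fail(7)=0 chase 'a': 0 ⇒ 7;  out=∅∪out(7)={1}
  fail(25) 'ae': from fail(7)=0 chase 'e': 0 ⇒ 0;  out=∅∪out(0)=∅
  fail(29) 'cd': from fail(18)=0 chase 'd': 0 ⇒ 1;  out=∅∪out(1)=∅
  fail(3) 'ddc': from fail(2)=1 chase 'c': 1→0 ⇒ 18;  out=∅∪out(18)=∅
  fail(10) 'bca': from fail(9)=18 chase 'a': 18 ⇒ 19;  out=∅∪out(19)={1}
  fail(15) 'bed': from fail(14)=0 chase 'd': 0 ⇒ 1;  out=∅∪out(1)=∅
  fail(20) 'cac': from fail(19)=7 chase 'c': 7→0 ⇒ 18;  out=∅∪out(18)=∅
  fail(23) 'aab': from fail(22)=7 chase 'b': 7→0 ⇒ 8;  out=∅∪out(8)=∅
  fail(26) 'aea': from fail(25)=0 chase 'a': 0 ⇒ 7;  out=∅∪out(7)={1}
  fail(30) 'cdd': from fail(29)=1 chase 'd': 1 ⇒ 2;  out=∅∪out(2)=∅
  fail(4) 'ddcd': from fail(3)=18 chase 'd': 18 ⇒ 29;  out=∅∪out(29)=∅
  fail(11) 'bcab': from fail(10)=19 chase 'b': 19→7→0 ⇒ 8;  out=∅∪out(8)=∅
  fail(16) 'bedd': from fail(15)=1 chase 'd': 1 ⇒ 2;  out=∅∪out(2)=∅
  fail(21) 'cacb': from fail(20)=18 chase 'b': 18→0 ⇒ 8;  out={4}∪out(8)={4}
  fail(24) 'aabe': from fail(23)=8 chase 'e': 8 ⇒ 14;  out={5}∪out(14)={5}
  fail(27) 'aeaa': from fail(26)=7 chase 'a': 7 ⇒ 22;  out=∅∪out(22)={1}
  fail(31) 'cddd': from fail(30)=2 chase 'd': 2→1 ⇒ 2;  out={7}∪out(2)={7}
  fail(5) 'ddcdd': from fail(4)=29 chase 'd': 29 ⇒ 30;  out=∅∪out(30)=∅
  fail(12) 'bcaba': from fail(11)=8 chase 'a': 8→0 ⇒ 7;  out=∅∪out(7)={1}
  fail(17) 'bedda': from fail(16)=2 chase 'a': 2→1→0 ⇒ 7;  out={3}∪out(7)={1,3}
  fail(28) 'aeaac': from fail(27)=22 chase 'c': 22→7→0 ⇒ 18;  out={6}∪out(18)={6}
  fail(6) 'ddcddd': from fail(5)=30 chase 'd': 30 ⇒ 31;  out={0}∪out(31)={0,7}
  fail(13) 'bcabab': from fail(12)=7 chase 'b': 7→0 ⇒ 8;  out={2}∪out(8)={2}

Text stream:
i=0 'c': node 0→18
i=1 'd': node 18→29
i=2 'd': node 29→30
i=3 'd': node 30→31  → match P7@[0:3]
i=4 'b': node 31→8 (fail-walked)
i=5 'c': node 8→9
i=6 'a': node 9→10  → match P1@[6:6]
i=7 'c': node 10→20 (fail-walked)
i=8 'b': node 20→21  → match P4@[5:8]
i=9 'e': node 21→14 (fail-walked)
i=10 'a': node 14→7 (fail-walked)  → match P1@[10:10]
i=11 'd': node 7→1 (fail-walked)
i=12 'd': node 1→2
i=13 'c': node 2→3
i=14 'd': node 3→4
i=15 'd': node 4→5
i=16 'd': node 5→6  → match P0@[11:16],P7@[13:16]
i=17 'e': node 6→0 (fail-walked)
i=18 'a': node 0→7  → match P1@[18:18]
i=19 'c': node 7→18 (fail-walked)
i=20 'd': node 18→29
i=21 'd': node 29→30
i=22 'd': node 30→31  → match P7@[19:22]
i=23 'c': node 31→3 (fail-walked)
i=24 'c': node 3→18 (fail-walked)
i=25 'a': node 18→19  → match P1@[25:25]
i=26 'e': node 19→25 (fail-walked)
i=27 'a': node 25→26  → match P1@[27:27]
i=28 'a': node 26→27  → match P1@[28:28]
i=29 'c': node 27→28  → match P6@[25:29]
i=30 'c': node 28→18 (fail-walked)
i=31 'd': node 18→29
i=32 'b': node 29→8 (fail-walked)
i=33 'e': node 8→14
i=34 'd': node 14→15
i=35 'd': node 15→16
i=36 'a': node 16→17  → match P1@[36:36],P3@[32:36]
i=37 'c': node 17→18 (fail-walked)
i=38 'c': node 18→18 (fail-walked)
i=39 'a': node 18→19  → match P1@[39:39]
i=40 'c': node 19→20
i=41 'b': node 20→21  → match P4@[38:41]

Result: [[3,7],[6,1],[8,4],[10,1],[16,0],[16,7],[18,1],[22,7],[25,1],[27,1],[28,1],[29,6],[36,1],[36,3],[39,1],[41,4]]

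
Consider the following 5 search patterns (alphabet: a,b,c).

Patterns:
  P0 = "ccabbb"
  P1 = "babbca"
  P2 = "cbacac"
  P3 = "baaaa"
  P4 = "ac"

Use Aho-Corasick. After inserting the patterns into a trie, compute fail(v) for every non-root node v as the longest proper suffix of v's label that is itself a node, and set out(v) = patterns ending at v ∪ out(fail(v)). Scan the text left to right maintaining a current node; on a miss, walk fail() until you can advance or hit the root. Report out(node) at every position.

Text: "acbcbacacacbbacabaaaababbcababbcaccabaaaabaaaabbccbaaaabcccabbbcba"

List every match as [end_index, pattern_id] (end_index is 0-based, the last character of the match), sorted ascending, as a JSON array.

Build:
Trie nodes:
  0='ε' goto a→21 b→7 c→1
  1='c' goto b→13 c→2
  2='cc' goto a→3
  3='cca' goto b→4
  4='ccab' goto b→5
  5='ccabb' goto b→6
  6='ccabbb' goto ·  [P0 ends]
  7='b' goto a→8
  8='ba' goto a→18 b→9
  9='bab' goto b→10
  10='babb' goto c→11
  11='babbc' goto a→12
  12='babbca' goto ·  [P1 ends]
  13='cb' goto a→14
  14='cba' goto c→15
  15='cbac' goto a→16
  16='cbaca' goto c→17
  17='cbacac' goto ·  [P2 ends]
  18='baa' goto a→19
  19='baaa' goto a→20
  20='baaaa' goto ·  [P3 ends]
  21='a' goto c→22
  22='ac' goto ·  [P4 ends]

Failure links (BFS by depth):
  n1('c'): parent n0 fail=0; on 'c' 0 → fail=0;  out ∅∪∅=∅
  n7('b'): parent n0 fail=0; on 'b' 0 → fail=0;  out ∅∪∅=∅
  n21('a'): parent n0 fail=0; on 'a' 0 → fail=0;  out ∅∪∅=∅
  n2('cc'): parent n1 fail=0; on 'c' 0 → fail=1;  out ∅∪∅=∅
  n8('ba'): parent n7 fail=0; on 'a' 0 → fail=21;  out ∅∪∅=∅
  n13('cb'): parent n1 fail=0; on 'b' 0 → fail=7;  out ∅∪∅=∅
  n22('ac'): parent n21 fail=0; on 'c' 0 → fail=1;  out {4}∪∅={4}
  n3('cca'): parent n2 fail=1; on 'a' 1→0 → fail=21;  out ∅∪∅=∅
  n9('bab'): parent n8 fail=21; on 'b' 21→0 → fail=7;  out ∅∪∅=∅
  n14('cba'): parent n13 fail=7; on 'a' 7 → fail=8;  out ∅∪∅=∅
  n18('baa'): parent n8 fail=21; on 'a' 21→0 → fail=21;  out ∅∪∅=∅
  n4('ccab'): parent n3 fail=21; on 'b' 21→0 → fail=7;  out ∅∪∅=∅
  n10('babb'): parent n9 fail=7; on 'b' 7→0 → fail=7;  out ∅∪∅=∅
  n15('cbac'): parent n14 fail=8; on 'c' 8→21 → fail=22;  out ∅∪{4}={4}
  n19('baaa'): parent n18 fail=21; on 'a' 21→0 → fail=21;  out ∅∪∅=∅
  n5('ccabb'): parent n4 fail=7; on 'b' 7→0 → fail=7;  out ∅∪∅=∅
  n11('babbc'): parent n10 fail=7; on 'c' 7→0 → fail=1;  out ∅∪∅=∅
  n16('cbaca'): parent n15 fail=22; on 'a' 22→1→0 → fail=21;  out ∅∪∅=∅
  n20('baaaa'): parent n19 fail=21; on 'a' 21→0 → fail=21;  out {3}∪∅={3}
  n6('ccabbb'): parent n5 fail=7; on 'b' 7→0 → fail=7;  out {0}∪∅={0}
  n12('babbca'): parent n11 fail=1; on 'a' 1→0 → fail=21;  out {1}∪∅={1}
  n17('cbacac'): parent n16 fail=21; on 'c' 21 → fail=22;  out {2}∪{4}={2,4}

Text stream:
pos 0 'a': at 21
pos 1 'c': at 22  → match P4@[0:1]
pos 2 'b': at 13 ·f
pos 3 'c': at 1 ·f
pos 4 'b': at 13
pos 5 'a': at 14
pos 6 'c': at 15  → match P4@[5:6]
pos 7 'a': at 16
pos 8 'c': at 17  → match P2@[3:8],P4@[7:8]
pos 9 'a': at 21 ·f
pos 10 'c': at 22  → match P4@[9:10]
pos 11 'b': at 13 ·f
pos 12 'b': at 7 ·f
pos 13 'a': at 8
pos 14 'c': at 22 ·f  → match P4@[13:14]
pos 15 'a': at 21 ·f
pos 16 'b': at 7 ·f
pos 17 'a': at 8
pos 18 'a': at 18
pos 19 'a': at 19
pos 20 'a': at 20  → match P3@[16:20]
pos 21 'b': at 7 ·f
pos 22 'a': at 8
pos 23 'b': at 9
pos 24 'b': at 10
pos 25 'c': at 11
pos 26 'a': at 12  → match P1@[21:26]
pos 27 'b': at 7 ·f
pos 28 'a': at 8
pos 29 'b': at 9
pos 30 'b': at 10
pos 31 'c': at 11
pos 32 'a': at 12  → match P1@[27:32]
pos 33 'c': at 22 ·f  → match P4@[32:33]
pos 34 'c': at 2 ·f
pos 35 'a': at 3
pos 36 'b': at 4
pos 37 'a': at 8 ·f
pos 38 'a': at 18
pos 39 'a': at 19
pos 40 'a': at 20  → match P3@[36:40]
pos 41 'b': at 7 ·f
pos 42 'a': at 8
pos 43 'a': at 18
pos 44 'a': at 19
pos 45 'a': at 20  → match P3@[41:45]
pos 46 'b': at 7 ·f
pos 47 'b': at 7 ·f
pos 48 'c': at 1 ·f
pos 49 'c': at 2
pos 50 'b': at 13 ·f
pos 51 'a': at 14
pos 52 'a': at 18 ·f
pos 53 'a': at 19
pos 54 'a': at 20  → match P3@[50:54]
pos 55 'b': at 7 ·f
pos 56 'c': at 1 ·f
pos 57 'c': at 2
pos 58 'c': at 2 ·f
pos 59 'a': at 3
pos 60 'b': at 4
pos 61 'b': at 5
pos 62 'b': at 6  → match P0@[57:62]
pos 63 'c': at 1 ·f
pos 64 'b': at 13
pos 65 'a': at 14

All matches (sorted): [[1,4],[6,4],[8,2],[8,4],[10,4],[14,4],[20,3],[26,1],[32,1],[33,4],[40,3],[45,3],[54,3],[62,0]]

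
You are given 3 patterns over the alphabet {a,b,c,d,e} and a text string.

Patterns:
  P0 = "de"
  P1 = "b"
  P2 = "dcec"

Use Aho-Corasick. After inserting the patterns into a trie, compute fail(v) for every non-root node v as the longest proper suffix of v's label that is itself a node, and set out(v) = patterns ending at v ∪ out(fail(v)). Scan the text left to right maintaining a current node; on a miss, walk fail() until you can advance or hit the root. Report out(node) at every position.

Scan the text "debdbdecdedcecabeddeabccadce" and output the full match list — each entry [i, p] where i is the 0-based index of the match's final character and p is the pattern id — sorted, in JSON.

Build:
Trie nodes:
  n0 'ε': b→3 d→1
  n1 'd': c→4 e→2
  n2 'de': ·  ←P0
  n3 'b': ·  ←P1
  n4 'dc': e→5
  n5 'dce': c→6
  n6 'dcec': ·  ←P2

BFS fail/out derivation:
  fail(1) 'd': from fail(0)=0 chase 'd': 0 ⇒ 0;  out=∅∪out(0)=∅
  fail(3) 'b': from fail(0)=0 chase 'b': 0 ⇒ 0;  out={1}∪out(0)={1}
  fail(2) 'de': from fail(1)=0 chase 'e': 0 ⇒ 0;  out={0}∪out(0)={0}
  fail(4) 'dc': from fail(1)=0 chase 'c': 0 ⇒ 0;  out=∅∪out(0)=∅
  fail(5) 'dce': from fail(4)=0 chase 'e': 0 ⇒ 0;  out=∅∪out(0)=∅
  fail(6) 'dcec': from fail(5)=0 chase 'c': 0 ⇒ 0;  out={2}∪out(0)={2}

Run:
pos 0 'd': at 1
pos 1 'e': at 2  ** P0@[0:1]
pos 2 'b': at 3 ·f  ** P1@[2:2]
pos 3 'd': at 1 ·f
pos 4 'b': at 3 ·f  ** P1@[4:4]
pos 5 'd': at 1 ·f
pos 6 'e': at 2  ** P0@[5:6]
pos 7 'c': at 0 ·f
pos 8 'd': at 1
pos 9 'e': at 2  ** P0@[8:9]
pos 10 'd': at 1 ·f
pos 11 'c': at 4
pos 12 'e': at 5
pos 13 'c': at 6  ** P2@[10:13]
pos 14 'a': at 0 ·f
pos 15 'b': at 3  ** P1@[15:15]
pos 16 'e': at 0 ·f
pos 17 'd': at 1
pos 18 'd': at 1 ·f
pos 19 'e': at 2  ** P0@[18:19]
pos 20 'a': at 0 ·f
pos 21 'b': at 3  ** P1@[21:21]
pos 22 'c': at 0 ·f
pos 23 'c': at 0
pos 24 'a': at 0
pos 25 'd': at 1
pos 26 'c': at 4
pos 27 'e': at 5

Result: [[1,0],[2,1],[4,1],[6,0],[9,0],[13,2],[15,1],[19,0],[21,1]]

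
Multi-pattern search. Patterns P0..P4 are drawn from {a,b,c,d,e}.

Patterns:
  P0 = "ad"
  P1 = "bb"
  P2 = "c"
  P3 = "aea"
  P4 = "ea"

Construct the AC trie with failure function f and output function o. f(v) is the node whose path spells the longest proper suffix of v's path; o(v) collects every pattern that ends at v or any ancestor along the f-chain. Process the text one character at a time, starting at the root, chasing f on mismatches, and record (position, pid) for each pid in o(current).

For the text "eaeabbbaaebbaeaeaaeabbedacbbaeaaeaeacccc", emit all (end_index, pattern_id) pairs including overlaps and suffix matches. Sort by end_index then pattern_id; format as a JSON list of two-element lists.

Construct AC machine:
Trie (insert patterns):
  0='ε' goto a→1 b→3 c→5 e→8
  1='a' goto d→2 e→6
  2='ad' goto ·  [P0 ends]
  3='b' goto b→4
  4='bb' goto ·  [P1 ends]
  5='c' goto ·  [P2 ends]
  6='ae' goto a→7
  7='aea' goto ·  [P3 ends]
  8='e' goto a→9
  9='ea' goto ·  [P4 ends]

Failure links (BFS by depth):
  n1('a'): parent n0 fail=0; on 'a' 0 → fail=0;  out ∅∪∅=∅
  n3('b'): parent n0 fail=0; on 'b' 0 → fail=0;  out ∅∪∅=∅
  n5('c'): parent n0 fail=0; on 'c' 0 → fail=0;  out {2}∪∅={2}
  n8('e'): parent n0 fail=0; on 'e' 0 → fail=0;  out ∅∪∅=∅
  n2('ad'): parent n1 fail=0; on 'd' 0 → fail=0;  out {0}∪∅={0}
  n4('bb'): parent n3 fail=0; on 'b' 0 → fail=3;  out {1}∪∅={1}
  n6('ae'): parent n1 fail=0; on 'e' 0 → fail=8;  out ∅∪∅=∅
  n9('ea'): parent n8 fail=0; on 'a' 0 → fail=1;  out {4}∪∅={4}
  n7('aea'): parent n6 fail=8; on 'a' 8 → fail=9;  out {3}∪{4}={3,4}

Text stream:
i=0 'e': node 0→8
i=1 'a': node 8→9  emit P4@[0:1]
i=2 'e': node 9→6 (fail-walked)
i=3 'a': node 6→7  emit P3@[1:3],P4@[2:3]
i=4 'b': node 7→3 (fail-walked)
i=5 'b': node 3→4  emit P1@[4:5]
i=6 'b': node 4→4 (fail-walked)  emit P1@[5:6]
i=7 'a': node 4→1 (fail-walked)
i=8 'a': node 1→1 (fail-walked)
i=9 'e': node 1→6
i=10 'b': node 6→3 (fail-walked)
i=11 'b': node 3→4  emit P1@[10:11]
i=12 'a': node 4→1 (fail-walked)
i=13 'e': node 1→6
i=14 'a': node 6→7  emit P3@[12:14],P4@[13:14]
i=15 'e': node 7→6 (fail-walked)
i=16 'a': node 6→7  emit P3@[14:16],P4@[15:16]
i=17 'a': node 7→1 (fail-walked)
i=18 'e': node 1→6
i=19 'a': node 6→7  emit P3@[17:19],P4@[18:19]
i=20 'b': node 7→3 (fail-walked)
i=21 'b': node 3→4  emit P1@[20:21]
i=22 'e': node 4→8 (fail-walked)
i=23 'd': node 8→0 (fail-walked)
i=24 'a': node 0→1
i=25 'c': node 1→5 (fail-walked)  emit P2@[25:25]
i=26 'b': node 5→3 (fail-walked)
i=27 'b': node 3→4  emit P1@[26:27]
i=28 'a': node 4→1 (fail-walked)
i=29 'e': node 1→6
i=30 'a': node 6→7  emit P3@[28:30],P4@[29:30]
i=31 'a': node 7→1 (fail-walked)
i=32 'e': node 1→6
i=33 'a': node 6→7  emit P3@[31:33],P4@[32:33]
i=34 'e': node 7→6 (fail-walked)
i=35 'a': node 6→7  emit P3@[33:35],P4@[34:35]
i=36 'c': node 7→5 (fail-walked)  emit P2@[36:36]
i=37 'c': node 5→5 (fail-walked)  emit P2@[37:37]
i=38 'c': node 5→5 (fail-walked)  emit P2@[38:38]
i=39 'c': node 5→5 (fail-walked)  emit P2@[39:39]

All matches (sorted): [[1,4],[3,3],[3,4],[5,1],[6,1],[11,1],[14,3],[14,4],[16,3],[16,4],[19,3],[19,4],[21,1],[25,2],[27,1],[30,3],[30,4],[33,3],[33,4],[35,3],[35,4],[36,2],[37,2],[38,2],[39,2]]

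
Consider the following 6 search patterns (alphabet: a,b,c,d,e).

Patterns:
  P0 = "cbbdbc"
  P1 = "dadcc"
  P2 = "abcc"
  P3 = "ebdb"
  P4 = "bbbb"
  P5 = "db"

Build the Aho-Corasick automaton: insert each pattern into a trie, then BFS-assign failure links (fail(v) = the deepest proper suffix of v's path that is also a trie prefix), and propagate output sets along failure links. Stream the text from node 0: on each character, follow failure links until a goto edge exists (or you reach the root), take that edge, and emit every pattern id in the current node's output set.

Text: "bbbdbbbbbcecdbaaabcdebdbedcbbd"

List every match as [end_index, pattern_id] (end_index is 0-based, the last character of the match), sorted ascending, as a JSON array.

Build:
Trie nodes:
  n0 'ε': a→12 b→20 c→1 d→7 e→16
  n1 'c': b→2
  n2 'cb': b→3
  n3 'cbb': d→4
  n4 'cbbd': b→5
  n5 'cbbdb': c→6
  n6 'cbbdbc': ·  ←P0
  n7 'd': a→8 b→24
  n8 'da': d→9
  n9 'dad': c→10
  n10 'dadc': c→11
  n11 'dadcc': ·  ←P1
  n12 'a': b→13
  n13 'ab': c→14
  n14 'abc': c→15
  n15 'abcc': ·  ←P2
  n16 'e': b→17
  n17 'eb': d→18
  n18 'ebd': b→19
  n19 'ebdb': ·  ←P3
  n20 'b': b→21
  n21 'bb': b→22
  n22 'bbb': b→23
  n23 'bbbb': ·  ←P4
  n24 'db': ·  ←P5

Failure links (BFS by depth):
  fail(1) 'c': from fail(0)=0 chase 'c': 0 ⇒ 0;  out=∅∪out(0)=∅
  fail(7) 'd': from fail(0)=0 chase 'd': 0 ⇒ 0;  out=∅∪out(0)=∅
  fail(12) 'a': from fail(0)=0 chase 'a': 0 ⇒ 0;  out=∅∪out(0)=∅
  fail(16) 'e': from fail(0)=0 chase 'e': 0 ⇒ 0;  out=∅∪out(0)=∅
  fail(20) 'b': from fail(0)=0 chase 'b': 0 ⇒ 0;  out=∅∪out(0)=∅
  fail(2) 'cb': from fail(1)=0 chase 'b': 0 ⇒ 20;  out=∅∪out(20)=∅
  fail(8) 'da': from fail(7)=0 chase 'a': 0 ⇒ 12;  out=∅∪out(12)=∅
  fail(13) 'ab': from fail(12)=0 chase 'b': 0 ⇒ 20;  out=∅∪out(20)=∅
  fail(17) 'eb': from fail(16)=0 chase 'b': 0 ⇒ 20;  out=∅∪out(20)=∅
  fail(21) 'bb': from fail(20)=0 chase 'b': 0 ⇒ 20;  out=∅∪out(20)=∅
  fail(24) 'db': from fail(7)=0 chase 'b': 0 ⇒ 20;  out={5}∪out(20)={5}
  fail(3) 'cbb': from fail(2)=20 chase 'b': 20 ⇒ 21;  out=∅∪out(21)=∅
  fail(9) 'dad': from fail(8)=12 chase 'd': 12→0 ⇒ 7;  out=∅∪out(7)=∅
  fail(14) 'abc': from fail(13)=20 chase 'c': 20→0 ⇒ 1;  out=∅∪out(1)=∅
  fail(18) 'ebd': from fail(17)=20 chase 'd': 20→0 ⇒ 7;  out=∅∪out(7)=∅
  fail(22) 'bbb': from fail(21)=20 chase 'b': 20 ⇒ 21;  out=∅∪out(21)=∅
  fail(4) 'cbbd': from fail(3)=21 chase 'd': 21→20→0 ⇒ 7;  out=∅∪out(7)=∅
  fail(10) 'dadc': from fail(9)=7 chase 'c': 7→0 ⇒ 1;  out=∅∪out(1)=∅
  fail(15) 'abcc': from fail(14)=1 chase 'c': 1→0 ⇒ 1;  out={2}∪out(1)={2}
  fail(19) 'ebdb': from fail(18)=7 chase 'b': 7 ⇒ 24;  out={3}∪out(24)={3,5}
  fail(23) 'bbbb': from fail(22)=21 chase 'b': 21 ⇒ 22;  out={4}∪out(22)={4}
  fail(5) 'cbbdb': from fail(4)=7 chase 'b': 7 ⇒ 24;  out=∅∪out(24)={5}
  fail(11) 'dadcc': from fail(10)=1 chase 'c': 1→0 ⇒ 1;  out={1}∪out(1)={1}
  fail(6) 'cbbdbc': from fail(5)=24 chase 'c': 24→20→0 ⇒ 1;  out={0}∪out(1)={0}

Run:
[0] read 'b'  n0⇒n20
[1] read 'b'  n20⇒n21
[2] read 'b'  n21⇒n22
[3] read 'd'  n22⇒n7 (fail-walked)
[4] read 'b'  n7⇒n24  ** P5@[3:4]
[5] read 'b'  n24⇒n21 (fail-walked)
[6] read 'b'  n21⇒n22
[7] read 'b'  n22⇒n23  ** P4@[4:7]
[8] read 'b'  n23⇒n23 (fail-walked)  ** P4@[5:8]
[9] read 'c'  n23⇒n1 (fail-walked)
[10] read 'e'  n1⇒n16 (fail-walked)
[11] read 'c'  n16⇒n1 (fail-walked)
[12] read 'd'  n1⇒n7 (fail-walked)
[13] read 'b'  n7⇒n24  ** P5@[12:13]
[14] read 'a'  n24⇒n12 (fail-walked)
[15] read 'a'  n12⇒n12 (fail-walked)
[16] read 'a'  n12⇒n12 (fail-walked)
[17] read 'b'  n12⇒n13
[18] read 'c'  n13⇒n14
[19] read 'd'  n14⇒n7 (fail-walked)
[20] read 'e'  n7⇒n16 (fail-walked)
[21] read 'b'  n16⇒n17
[22] read 'd'  n17⇒n18
[23] read 'b'  n18⇒n19  ** P3@[20:23],P5@[22:23]
[24] read 'e'  n19⇒n16 (fail-walked)
[25] read 'd'  n16⇒n7 (fail-walked)
[26] read 'c'  n7⇒n1 (fail-walked)
[27] read 'b'  n1⇒n2
[28] read 'b'  n2⇒n3
[29] read 'd'  n3⇒n4

All matches (sorted): [[4,5],[7,4],[8,4],[13,5],[23,3],[23,5]]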